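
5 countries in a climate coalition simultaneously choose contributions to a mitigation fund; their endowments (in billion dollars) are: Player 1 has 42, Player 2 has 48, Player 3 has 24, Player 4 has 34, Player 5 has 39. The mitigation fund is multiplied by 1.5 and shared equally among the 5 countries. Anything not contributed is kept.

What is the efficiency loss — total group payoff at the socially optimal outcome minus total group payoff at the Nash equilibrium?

93.50 billion dollars

The private return per contributed unit is 1.5/5 = 0.3000 < 1 for every player regardless of endowment, so the Nash equilibrium is zero contribution and the group total is Σ E_j = 42 + 48 + 24 + 34 + 39 = 187.
Each contributed unit returns 1.500 to the group, so the social optimum is full contribution by everyone: group total = 1.500 × 187 = 280.50.
Efficiency loss = (1.500 − 1) × 187 = 93.50.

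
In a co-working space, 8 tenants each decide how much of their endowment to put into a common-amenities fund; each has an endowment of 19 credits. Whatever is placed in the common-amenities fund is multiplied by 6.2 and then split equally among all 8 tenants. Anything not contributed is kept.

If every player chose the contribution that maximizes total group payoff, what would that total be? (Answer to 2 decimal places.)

942.40 credits

Each contributed unit returns 6.200 to the group as a whole (0.7750 to each of 8 players), which exceeds 1, so the social optimum is full contribution: group total = 6.200 × 152 = 942.40.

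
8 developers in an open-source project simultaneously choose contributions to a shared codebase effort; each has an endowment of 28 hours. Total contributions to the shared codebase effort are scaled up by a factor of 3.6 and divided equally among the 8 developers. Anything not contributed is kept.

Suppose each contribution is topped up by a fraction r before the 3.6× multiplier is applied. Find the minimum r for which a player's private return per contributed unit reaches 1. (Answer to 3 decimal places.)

1.222

With matching at rate r, one contributed unit becomes (1 + r) in the shared codebase effort and returns 3.6 × (1 + r) / 8 to the contributor.
Setting this equal to 1: 1 + r = 8/3.6 = 2.2222.
So the minimum matching rate is r = 2.2222 − 1 = 1.222.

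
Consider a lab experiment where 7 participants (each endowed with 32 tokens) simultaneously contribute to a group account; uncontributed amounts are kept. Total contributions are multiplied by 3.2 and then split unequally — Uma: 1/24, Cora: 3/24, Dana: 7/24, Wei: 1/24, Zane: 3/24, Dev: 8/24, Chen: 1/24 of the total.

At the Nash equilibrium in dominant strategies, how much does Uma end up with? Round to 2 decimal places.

A player with share s gets back 3.2·s per unit contributed, so full contribution is dominant for anyone with s > 1/3.2 = 0.3125 and zero contribution is dominant for anyone below.
Dev alone (share 8/24) is above the threshold, contributing 32; the remaining 6 contribute 0. Total contributed: 32.
Uma keeps 32 and receives 3.2 × 32 × 1/24 = 4.27 from the group account, for a payoff of 36.27.

36.27 tokens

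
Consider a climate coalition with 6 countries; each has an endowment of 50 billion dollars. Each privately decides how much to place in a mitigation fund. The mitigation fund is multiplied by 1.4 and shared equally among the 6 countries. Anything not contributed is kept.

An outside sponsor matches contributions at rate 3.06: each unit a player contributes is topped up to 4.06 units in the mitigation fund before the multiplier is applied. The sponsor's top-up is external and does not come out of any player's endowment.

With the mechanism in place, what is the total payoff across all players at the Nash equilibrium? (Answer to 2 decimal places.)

300.00 billion dollars

The effective private return is 1.4 × 4.06 / 6 = 0.9473, which is still under 1, so the mechanism doesn't change anyone's dominant strategy: zero contribution.
At the Nash equilibrium no one contributes; group total payoff = 6 × 50 = 300.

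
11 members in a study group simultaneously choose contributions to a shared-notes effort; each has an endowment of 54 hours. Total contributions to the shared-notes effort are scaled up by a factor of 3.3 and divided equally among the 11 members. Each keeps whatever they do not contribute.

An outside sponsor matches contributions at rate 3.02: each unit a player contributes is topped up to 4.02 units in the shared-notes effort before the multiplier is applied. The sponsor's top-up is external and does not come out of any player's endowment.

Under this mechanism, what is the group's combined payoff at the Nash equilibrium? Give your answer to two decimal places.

7880.00 hours

Under the mechanism each unit contributed yields 3.3 × 4.02 / 11 = 1.2060 back to its contributor per unit of net cost, which exceeds 1, making full contribution the dominant choice for everyone.
So the Nash equilibrium is full contribution by all 11; the group earns 3.3 × 4.02 × 594 = 7880.00.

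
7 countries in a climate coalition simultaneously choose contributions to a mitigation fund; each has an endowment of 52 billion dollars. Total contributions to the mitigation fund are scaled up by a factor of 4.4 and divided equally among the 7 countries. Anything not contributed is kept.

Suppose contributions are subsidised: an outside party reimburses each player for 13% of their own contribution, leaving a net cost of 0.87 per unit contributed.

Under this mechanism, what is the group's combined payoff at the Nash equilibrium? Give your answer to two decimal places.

The effective private return is (4.4/7) / 0.87 = 0.7225, which is still under 1, so the mechanism doesn't change anyone's dominant strategy: zero contribution.
Everyone keeps their endowment and the group total is 7 × 52 = 364.

364.00 billion dollars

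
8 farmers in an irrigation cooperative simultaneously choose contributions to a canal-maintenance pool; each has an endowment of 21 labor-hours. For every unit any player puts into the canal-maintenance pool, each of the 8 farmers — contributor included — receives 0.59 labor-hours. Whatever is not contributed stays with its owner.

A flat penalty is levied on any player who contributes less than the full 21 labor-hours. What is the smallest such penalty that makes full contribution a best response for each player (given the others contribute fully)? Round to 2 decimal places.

Given the others contribute fully, the best deviation is to contribute 0 (any partial contribution still incurs the fine and gives up units whose private return 0.59 is below 1).
Deviating from 21 to 0 saves 21 labor-hours but forfeits the deviator's share of the drop in the canal-maintenance pool: 0.59 × 21 = 12.39.
So the deviation gain is 21 − 12.39 = 8.61, and the fine must be at least 8.61 labor-hours to wipe it out.

8.61 labor-hours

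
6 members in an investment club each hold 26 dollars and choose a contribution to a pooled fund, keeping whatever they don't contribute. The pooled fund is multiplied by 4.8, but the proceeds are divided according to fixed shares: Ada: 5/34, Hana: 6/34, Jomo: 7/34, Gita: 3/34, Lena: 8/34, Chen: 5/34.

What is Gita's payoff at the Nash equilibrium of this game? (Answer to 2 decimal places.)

Player j's private return per contributed unit is 4.8 × (j's share). Contributing is weakly dominant for j when that share is at least 1/4.8 = 0.2083, and contributing 0 is dominant otherwise.
The only share above 0.2083 is Lena's 8/34, contributing 26; the remaining 5 contribute 0. Total contributed: 26.
Gita keeps 26 and receives 4.8 × 26 × 3/34 = 11.01 from the pooled fund, for a payoff of 37.01.

37.01 dollars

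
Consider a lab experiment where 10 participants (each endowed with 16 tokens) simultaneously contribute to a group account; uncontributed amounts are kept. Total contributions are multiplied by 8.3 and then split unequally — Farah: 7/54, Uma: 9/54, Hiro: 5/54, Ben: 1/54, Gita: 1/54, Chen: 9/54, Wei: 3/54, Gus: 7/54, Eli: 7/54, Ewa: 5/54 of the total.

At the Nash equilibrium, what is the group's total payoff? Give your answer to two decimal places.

For player j, contributing a unit is worthwhile iff 8.3 × (j's share) ≥ 1, i.e. iff j's share is at least 0.1205.
The shares above 0.1205 belong to Farah, Uma, Chen, Gus and Eli, contributing 16 each; the remaining 5 contribute 0. Total contributed: 80.
The group account pays out 8.3 × 80 = 664.00 in total (split across the unequal shares, but the aggregate is all that matters for the group sum).
The 5 free-riders keep 16 each, adding 80. Group total = 80 + 664.00 = 744.00.

744.00 tokens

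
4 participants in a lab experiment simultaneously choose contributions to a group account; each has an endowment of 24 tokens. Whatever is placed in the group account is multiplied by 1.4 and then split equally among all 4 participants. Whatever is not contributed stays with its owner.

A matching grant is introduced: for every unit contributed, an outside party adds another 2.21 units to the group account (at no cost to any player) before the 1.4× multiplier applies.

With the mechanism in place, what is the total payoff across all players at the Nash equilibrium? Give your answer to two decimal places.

The effective private return per unit is now 1.4 × 3.21 / 4 = 1.1235 > 1, so every player's dominant strategy flips to full contribution.
At the Nash equilibrium everyone contributes 24. Group total payoff = 1.4 × 3.21 × 96 = 431.42.

431.42 tokens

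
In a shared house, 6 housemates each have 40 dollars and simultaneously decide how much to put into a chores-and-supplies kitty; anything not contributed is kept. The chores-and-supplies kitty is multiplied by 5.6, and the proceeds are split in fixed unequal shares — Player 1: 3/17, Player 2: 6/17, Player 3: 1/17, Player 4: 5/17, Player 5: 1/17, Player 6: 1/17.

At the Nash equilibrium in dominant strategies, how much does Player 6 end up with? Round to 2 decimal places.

Player j's private return per contributed unit is 5.6 × (j's share). Contributing is weakly dominant for j when that share is at least 1/5.6 = 0.1786, and contributing 0 is dominant otherwise.
Player 2 and Player 4 are above the threshold, contributing 40 each; the remaining 4 contribute 0. Total contributed: 80.
Player 6 keeps 40 and receives 5.6 × 80 × 1/17 = 26.35 from the chores-and-supplies kitty, for a payoff of 66.35.

66.35 dollars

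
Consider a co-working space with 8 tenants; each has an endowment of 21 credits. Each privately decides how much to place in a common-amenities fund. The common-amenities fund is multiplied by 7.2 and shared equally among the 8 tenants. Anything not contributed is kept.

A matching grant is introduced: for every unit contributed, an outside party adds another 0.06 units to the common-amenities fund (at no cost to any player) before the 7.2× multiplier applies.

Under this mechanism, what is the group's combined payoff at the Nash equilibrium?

Even with the mechanism, each unit contributed returns only 7.2 × 1.06 / 8 = 0.9540 per unit of net cost, so contributing nothing is still dominant.
At the Nash equilibrium no one contributes; group total payoff = 8 × 21 = 168.

168.00 credits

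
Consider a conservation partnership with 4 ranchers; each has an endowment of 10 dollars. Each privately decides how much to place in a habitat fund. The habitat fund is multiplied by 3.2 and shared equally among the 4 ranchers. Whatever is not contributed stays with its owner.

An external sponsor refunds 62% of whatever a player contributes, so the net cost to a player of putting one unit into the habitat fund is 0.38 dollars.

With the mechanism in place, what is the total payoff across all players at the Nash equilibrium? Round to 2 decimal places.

The effective private return per unit is now (3.2/4) / 0.38 = 2.1053 > 1, so every player's dominant strategy flips to full contribution.
At the Nash equilibrium everyone contributes 10. Group total payoff = 4 × (10 × 0.62 + 3.2 × 10) = 152.80.

152.80 dollars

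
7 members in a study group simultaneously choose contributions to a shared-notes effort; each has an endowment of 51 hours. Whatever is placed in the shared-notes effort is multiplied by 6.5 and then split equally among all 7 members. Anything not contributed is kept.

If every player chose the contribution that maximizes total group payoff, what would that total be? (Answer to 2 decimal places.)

2320.50 hours

Each contributed unit returns 6.500 to the group as a whole (0.9286 to each of 7 players), which exceeds 1, so the social optimum is full contribution: group total = 6.500 × 357 = 2320.50.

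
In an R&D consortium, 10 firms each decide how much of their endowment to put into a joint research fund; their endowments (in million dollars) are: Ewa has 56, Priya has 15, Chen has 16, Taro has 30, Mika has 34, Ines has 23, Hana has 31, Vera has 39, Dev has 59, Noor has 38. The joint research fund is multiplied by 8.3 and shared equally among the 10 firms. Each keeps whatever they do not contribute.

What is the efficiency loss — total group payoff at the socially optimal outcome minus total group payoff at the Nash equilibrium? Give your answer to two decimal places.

2489.30 million dollars

The private return per contributed unit is 8.3/10 = 0.8300 < 1 for every player regardless of endowment, so the Nash equilibrium is zero contribution and the group total is Σ E_j = 56 + 15 + 16 + 30 + 34 + 23 + 31 + 39 + 59 + 38 = 341.
Each contributed unit returns 8.300 to the group, so the social optimum is full contribution by everyone: group total = 8.300 × 341 = 2830.30.
Efficiency loss = (8.300 − 1) × 341 = 2489.30.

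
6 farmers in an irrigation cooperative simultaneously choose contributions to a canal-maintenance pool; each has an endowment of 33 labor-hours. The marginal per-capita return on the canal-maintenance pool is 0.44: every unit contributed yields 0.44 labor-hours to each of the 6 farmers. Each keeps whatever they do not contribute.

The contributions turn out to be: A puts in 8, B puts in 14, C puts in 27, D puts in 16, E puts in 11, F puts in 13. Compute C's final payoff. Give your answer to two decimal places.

Total contributed: 8 + 14 + 27 + 16 + 11 + 13 = 89.
Each receives 0.44 × 89 = 39.16 from the canal-maintenance pool.
C keeps 33 − 27 = 6, so C's payoff is 6 + 39.16 = 45.16.

45.16 labor-hours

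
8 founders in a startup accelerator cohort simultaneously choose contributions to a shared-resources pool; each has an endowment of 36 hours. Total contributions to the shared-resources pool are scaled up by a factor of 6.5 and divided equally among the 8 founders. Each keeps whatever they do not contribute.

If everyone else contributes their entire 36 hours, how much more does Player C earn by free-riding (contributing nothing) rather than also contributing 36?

Switching from a contribution of 36 to 0 lets Player C keep an extra 36 hours, but lowers the shared-resources pool by 36, which costs Player C their own share of that drop: 6.5/8 × 36 = 29.25.
Net gain = 36 − 29.25 = 6.75. The private return per contributed unit (0.8125) is below 1, so free-riding is indeed the best response regardless of what the others do.

6.75 hours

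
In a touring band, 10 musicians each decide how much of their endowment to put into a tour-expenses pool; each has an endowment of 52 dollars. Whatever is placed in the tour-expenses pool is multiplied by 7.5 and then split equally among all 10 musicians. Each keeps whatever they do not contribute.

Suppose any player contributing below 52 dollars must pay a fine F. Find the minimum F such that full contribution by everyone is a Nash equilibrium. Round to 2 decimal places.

Given the others contribute fully, the best deviation is to contribute 0 (any partial contribution still incurs the fine and gives up units whose private return 0.7500 is below 1).
Deviating from 52 to 0 saves 52 dollars but forfeits the deviator's share of the drop in the tour-expenses pool: 7.5/10 × 52 = 39.00.
So the deviation gain is 52 − 39.00 = 13.00, and the fine must be at least 13.00 dollars to wipe it out.

13.00 dollars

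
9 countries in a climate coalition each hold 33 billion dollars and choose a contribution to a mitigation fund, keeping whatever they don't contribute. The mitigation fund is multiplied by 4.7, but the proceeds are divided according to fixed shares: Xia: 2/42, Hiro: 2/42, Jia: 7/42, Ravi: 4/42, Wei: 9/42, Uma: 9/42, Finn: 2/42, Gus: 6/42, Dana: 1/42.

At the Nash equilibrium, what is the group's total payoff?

541.20 billion dollars

A player with share s gets back 4.7·s per unit contributed, so full contribution is dominant for anyone with s > 1/4.7 = 0.2128 and zero contribution is dominant for anyone below.
Wei and Uma clear that bar, contributing 33 each; the remaining 7 contribute 0. Total contributed: 66.
The mitigation fund pays out 4.7 × 66 = 310.20 in total (split across the unequal shares, but the aggregate is all that matters for the group sum).
The 7 free-riders keep 33 each, adding 231. Group total = 231 + 310.20 = 541.20.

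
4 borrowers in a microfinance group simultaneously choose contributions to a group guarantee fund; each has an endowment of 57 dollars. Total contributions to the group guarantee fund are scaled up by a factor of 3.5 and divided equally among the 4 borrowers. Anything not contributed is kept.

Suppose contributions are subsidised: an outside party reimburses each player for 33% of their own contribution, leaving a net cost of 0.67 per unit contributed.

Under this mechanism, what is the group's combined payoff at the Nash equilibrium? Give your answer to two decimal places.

873.24 dollars

With the mechanism, a contributed unit returns (3.5/4) / 0.67 = 1.3060 per unit of net cost to the contributor — now above 1 — so contributing fully is weakly dominant for every player.
So the Nash equilibrium is full contribution by all 4; the group earns 4 × (57 × 0.33 + 3.5 × 57) = 873.24.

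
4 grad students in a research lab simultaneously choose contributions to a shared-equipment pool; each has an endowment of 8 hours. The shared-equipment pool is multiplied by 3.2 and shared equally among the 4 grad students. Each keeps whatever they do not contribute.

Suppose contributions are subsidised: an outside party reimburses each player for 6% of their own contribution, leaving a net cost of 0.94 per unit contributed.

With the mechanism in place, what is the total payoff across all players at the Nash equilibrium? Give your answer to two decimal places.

Even with the mechanism, each unit contributed returns only (3.2/4) / 0.94 = 0.8511 per unit of net cost, so contributing nothing is still dominant.
Everyone keeps their endowment and the group total is 4 × 8 = 32.

32.00 hours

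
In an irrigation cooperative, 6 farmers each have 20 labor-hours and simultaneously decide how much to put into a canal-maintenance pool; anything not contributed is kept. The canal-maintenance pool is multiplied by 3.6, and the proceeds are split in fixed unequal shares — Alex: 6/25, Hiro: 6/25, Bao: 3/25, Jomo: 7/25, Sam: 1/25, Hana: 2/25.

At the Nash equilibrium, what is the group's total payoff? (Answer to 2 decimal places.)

172.00 labor-hours

For player j, contributing a unit is worthwhile iff 3.6 × (j's share) ≥ 1, i.e. iff j's share is at least 0.2778.
The only share above 0.2778 is Jomo's 7/25, contributing 20; the remaining 5 contribute 0. Total contributed: 20.
The canal-maintenance pool pays out 3.6 × 20 = 72.00 in total (split across the unequal shares, but the aggregate is all that matters for the group sum).
The 5 free-riders keep 20 each, adding 100. Group total = 100 + 72.00 = 172.00.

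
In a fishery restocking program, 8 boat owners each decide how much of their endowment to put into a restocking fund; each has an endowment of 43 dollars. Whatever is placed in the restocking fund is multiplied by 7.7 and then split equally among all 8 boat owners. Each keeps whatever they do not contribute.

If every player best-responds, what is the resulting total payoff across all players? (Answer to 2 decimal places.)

Each contributed unit returns 7.7/8 = 0.9625 to its contributor — below 1 — so contributing 0 is dominant for every player. At the Nash equilibrium everyone keeps their 43, and the group total is 8 × 43 = 344.

344.00 dollars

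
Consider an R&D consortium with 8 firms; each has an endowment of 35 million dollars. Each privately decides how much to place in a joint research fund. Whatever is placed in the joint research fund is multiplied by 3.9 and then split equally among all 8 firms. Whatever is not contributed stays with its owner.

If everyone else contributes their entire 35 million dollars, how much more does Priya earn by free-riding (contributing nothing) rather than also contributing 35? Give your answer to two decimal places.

17.94 million dollars

Switching from a contribution of 35 to 0 lets Priya keep an extra 35 million dollars, but lowers the joint research fund by 35, which costs Priya their own share of that drop: 3.9/8 × 35 = 17.06.
Net gain = 35 − 17.06 = 17.94. The private return per contributed unit (0.4875) is below 1, so free-riding is indeed the best response regardless of what the others do.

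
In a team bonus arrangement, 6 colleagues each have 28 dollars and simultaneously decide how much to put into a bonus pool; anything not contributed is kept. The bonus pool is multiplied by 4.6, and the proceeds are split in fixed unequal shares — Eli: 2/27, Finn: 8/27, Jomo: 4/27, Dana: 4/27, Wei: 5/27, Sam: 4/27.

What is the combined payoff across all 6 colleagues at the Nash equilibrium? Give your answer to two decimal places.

268.80 dollars

Each unit j contributes comes back to j as 4.6 × (j's share), so j prefers to contribute only if that share exceeds 1/4.6 = 0.2174; otherwise keeping the unit dominates.
Finn alone (share 8/27) is above the threshold, contributing 28; the remaining 5 contribute 0. Total contributed: 28.
The bonus pool pays out 4.6 × 28 = 128.80 in total (split across the unequal shares, but the aggregate is all that matters for the group sum).
The 5 free-riders keep 28 each, adding 140. Group total = 140 + 128.80 = 268.80.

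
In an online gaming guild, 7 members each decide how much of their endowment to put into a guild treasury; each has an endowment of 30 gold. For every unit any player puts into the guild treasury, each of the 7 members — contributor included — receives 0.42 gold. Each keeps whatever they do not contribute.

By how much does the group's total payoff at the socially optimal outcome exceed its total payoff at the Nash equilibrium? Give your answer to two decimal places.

407.40 gold

The private return per contributed unit is 0.42 < 1, so contributing 0 is dominant for every player. At the Nash equilibrium everyone keeps their 30, and the group total is 7 × 30 = 210.
Each contributed unit returns 2.940 to the group as a whole (0.42 to each of 7 players), which exceeds 1, so the social optimum is full contribution: group total = 2.940 × 210 = 617.40.
Efficiency loss = 617.40 − 210 = 407.40.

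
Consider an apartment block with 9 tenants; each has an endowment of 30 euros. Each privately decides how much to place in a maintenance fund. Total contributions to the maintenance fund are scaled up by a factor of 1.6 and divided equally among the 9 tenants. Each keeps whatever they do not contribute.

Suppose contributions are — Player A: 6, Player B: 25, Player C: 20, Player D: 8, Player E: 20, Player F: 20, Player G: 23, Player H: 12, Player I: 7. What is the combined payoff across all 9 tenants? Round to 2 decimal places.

354.60 euros

Total contributed: 6 + 25 + 20 + 8 + 20 + 20 + 23 + 12 + 7 = 141; total kept: 9 × 30 − 141 = 129.
The maintenance fund pays out 1.6 × 141 = 225.60 in aggregate.
Group total = 129 + 225.60 = 354.60.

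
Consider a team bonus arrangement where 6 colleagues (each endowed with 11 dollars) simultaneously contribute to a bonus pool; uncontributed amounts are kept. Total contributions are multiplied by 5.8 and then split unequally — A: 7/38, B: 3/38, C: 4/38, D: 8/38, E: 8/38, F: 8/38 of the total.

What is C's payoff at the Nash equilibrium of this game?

Player j's private return per contributed unit is 5.8 × (j's share). Contributing is weakly dominant for j when that share is at least 1/5.8 = 0.1724, and contributing 0 is dominant otherwise.
A, D, E and F clear that bar, contributing 11 each; the remaining 2 contribute 0. Total contributed: 44.
C keeps 11 and receives 5.8 × 44 × 4/38 = 26.86 from the bonus pool, for a payoff of 37.86.

37.86 dollars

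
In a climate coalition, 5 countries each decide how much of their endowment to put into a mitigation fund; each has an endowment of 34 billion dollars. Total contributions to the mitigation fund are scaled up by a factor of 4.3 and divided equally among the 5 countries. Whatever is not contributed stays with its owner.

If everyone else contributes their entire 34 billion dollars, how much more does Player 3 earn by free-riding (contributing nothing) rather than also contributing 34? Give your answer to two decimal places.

Switching from a contribution of 34 to 0 lets Player 3 keep an extra 34 billion dollars, but lowers the mitigation fund by 34, which costs Player 3 their own share of that drop: 4.3/5 × 34 = 29.24.
Net gain = 34 − 29.24 = 4.76. The private return per contributed unit (0.8600) is below 1, so free-riding is indeed the best response regardless of what the others do.

4.76 billion dollars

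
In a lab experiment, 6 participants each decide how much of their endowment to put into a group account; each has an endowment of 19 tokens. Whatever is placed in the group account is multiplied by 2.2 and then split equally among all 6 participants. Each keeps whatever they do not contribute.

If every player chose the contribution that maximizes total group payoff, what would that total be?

Each contributed unit returns 2.200 to the group as a whole (0.3667 to each of 6 players), which exceeds 1, so the social optimum is full contribution: group total = 2.200 × 114 = 250.80.

250.80 tokens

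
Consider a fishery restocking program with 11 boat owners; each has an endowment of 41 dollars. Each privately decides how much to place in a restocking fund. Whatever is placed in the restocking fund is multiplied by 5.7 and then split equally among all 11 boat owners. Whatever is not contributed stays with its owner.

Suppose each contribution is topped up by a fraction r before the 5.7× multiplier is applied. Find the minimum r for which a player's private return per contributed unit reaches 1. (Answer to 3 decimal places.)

With matching at rate r, one contributed unit becomes (1 + r) in the restocking fund and returns 5.7 × (1 + r) / 11 to the contributor.
Setting this equal to 1: 1 + r = 11/5.7 = 1.9298.
So the minimum matching rate is r = 1.9298 − 1 = 0.930.

0.930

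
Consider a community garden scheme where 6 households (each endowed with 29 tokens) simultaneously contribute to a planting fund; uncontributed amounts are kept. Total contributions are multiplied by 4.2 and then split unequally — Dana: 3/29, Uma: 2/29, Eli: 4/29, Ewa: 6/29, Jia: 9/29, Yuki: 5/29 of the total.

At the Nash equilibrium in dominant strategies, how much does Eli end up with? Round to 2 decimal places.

45.80 tokens

For player j, contributing a unit is worthwhile iff 4.2 × (j's share) ≥ 1, i.e. iff j's share is at least 0.2381.
Jia alone (share 9/29) is above the threshold, contributing 29; the remaining 5 contribute 0. Total contributed: 29.
Eli keeps 29 and receives 4.2 × 29 × 4/29 = 16.80 from the planting fund, for a payoff of 45.80.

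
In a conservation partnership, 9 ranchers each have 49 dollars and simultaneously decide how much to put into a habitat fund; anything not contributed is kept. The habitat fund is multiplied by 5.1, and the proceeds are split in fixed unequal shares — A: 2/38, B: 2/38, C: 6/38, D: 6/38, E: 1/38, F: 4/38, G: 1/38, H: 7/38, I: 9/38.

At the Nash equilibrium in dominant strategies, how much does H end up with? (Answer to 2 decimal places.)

95.03 dollars

For player j, contributing a unit is worthwhile iff 5.1 × (j's share) ≥ 1, i.e. iff j's share is at least 0.1961.
The only share above 0.1961 is I's 9/38, contributing 49; the remaining 8 contribute 0. Total contributed: 49.
H keeps 49 and receives 5.1 × 49 × 7/38 = 46.03 from the habitat fund, for a payoff of 95.03.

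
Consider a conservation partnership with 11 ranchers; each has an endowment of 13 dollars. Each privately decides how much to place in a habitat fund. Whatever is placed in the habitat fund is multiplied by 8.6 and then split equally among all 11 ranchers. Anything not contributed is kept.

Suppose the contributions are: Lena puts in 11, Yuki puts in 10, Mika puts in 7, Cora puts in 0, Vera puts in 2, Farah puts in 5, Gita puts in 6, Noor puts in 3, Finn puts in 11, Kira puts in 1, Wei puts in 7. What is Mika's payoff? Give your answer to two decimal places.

55.25 dollars

Total contributed: 11 + 10 + 7 + 0 + 2 + 5 + 6 + 3 + 11 + 1 + 7 = 63.
Each receives 8.6 × 63 / 11 = 49.25 from the habitat fund.
Mika keeps 13 − 7 = 6, so Mika's payoff is 6 + 49.25 = 55.25.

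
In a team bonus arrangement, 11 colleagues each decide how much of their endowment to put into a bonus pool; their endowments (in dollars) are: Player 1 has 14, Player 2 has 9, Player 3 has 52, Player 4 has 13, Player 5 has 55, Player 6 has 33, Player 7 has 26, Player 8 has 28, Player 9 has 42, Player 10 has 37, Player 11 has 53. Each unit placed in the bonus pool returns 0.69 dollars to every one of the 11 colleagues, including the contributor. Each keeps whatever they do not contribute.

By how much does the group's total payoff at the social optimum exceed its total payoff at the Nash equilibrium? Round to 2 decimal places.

2385.58 dollars

The private return per contributed unit is 0.69 < 1 for everyone, so the Nash equilibrium is zero contribution and the group total is Σ E_j = 14 + 9 + 52 + 13 + 55 + 33 + 26 + 28 + 42 + 37 + 53 = 362.
Each contributed unit returns 7.590 to the group, so the social optimum is full contribution by everyone: group total = 7.590 × 362 = 2747.58.
Efficiency loss = (7.590 − 1) × 362 = 2385.58.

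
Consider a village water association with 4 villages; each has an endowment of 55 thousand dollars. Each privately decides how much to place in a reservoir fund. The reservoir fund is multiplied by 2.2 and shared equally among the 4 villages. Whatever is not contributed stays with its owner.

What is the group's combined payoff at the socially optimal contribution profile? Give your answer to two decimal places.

484.00 thousand dollars

Each contributed unit returns 2.200 to the group as a whole (0.5500 to each of 4 players), which exceeds 1, so the social optimum is full contribution: group total = 2.200 × 220 = 484.00.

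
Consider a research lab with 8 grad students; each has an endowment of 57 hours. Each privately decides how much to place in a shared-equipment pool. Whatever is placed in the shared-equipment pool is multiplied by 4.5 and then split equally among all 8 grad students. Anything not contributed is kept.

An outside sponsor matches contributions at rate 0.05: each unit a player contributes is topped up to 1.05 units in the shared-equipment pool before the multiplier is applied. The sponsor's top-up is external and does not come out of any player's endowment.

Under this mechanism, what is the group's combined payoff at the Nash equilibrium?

456.00 hours

With the mechanism, a contributed unit returns 4.5 × 1.05 / 8 = 0.5906 per unit of net cost — still below 1 — so contributing 0 remains dominant for every player.
At the Nash equilibrium no one contributes; group total payoff = 8 × 57 = 456.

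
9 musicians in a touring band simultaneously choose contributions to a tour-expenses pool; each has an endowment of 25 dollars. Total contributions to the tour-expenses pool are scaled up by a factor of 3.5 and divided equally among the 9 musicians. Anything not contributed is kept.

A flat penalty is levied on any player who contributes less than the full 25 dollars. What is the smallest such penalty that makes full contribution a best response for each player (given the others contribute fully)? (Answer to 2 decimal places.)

15.28 dollars

Given the others contribute fully, the best deviation is to contribute 0 (any partial contribution still incurs the fine and gives up units whose private return 0.3889 is below 1).
Deviating from 25 to 0 saves 25 dollars but forfeits the deviator's share of the drop in the tour-expenses pool: 3.5/9 × 25 = 9.72.
So the deviation gain is 25 − 9.72 = 15.28, and the fine must be at least 15.28 dollars to wipe it out.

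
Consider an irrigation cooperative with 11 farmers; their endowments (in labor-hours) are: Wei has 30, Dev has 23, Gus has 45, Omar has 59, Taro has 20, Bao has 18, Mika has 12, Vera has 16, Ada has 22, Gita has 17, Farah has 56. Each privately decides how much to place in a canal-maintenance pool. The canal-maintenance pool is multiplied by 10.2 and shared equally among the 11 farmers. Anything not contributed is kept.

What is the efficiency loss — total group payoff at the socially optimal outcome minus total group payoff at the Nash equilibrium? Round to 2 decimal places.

2925.60 labor-hours

The private return per contributed unit is 10.2/11 = 0.9273 < 1 for every player regardless of endowment, so the Nash equilibrium is zero contribution and the group total is Σ E_j = 30 + 23 + 45 + 59 + 20 + 18 + 12 + 16 + 22 + 17 + 56 = 318.
Each contributed unit returns 10.200 to the group, so the social optimum is full contribution by everyone: group total = 10.200 × 318 = 3243.60.
Efficiency loss = (10.200 − 1) × 318 = 2925.60.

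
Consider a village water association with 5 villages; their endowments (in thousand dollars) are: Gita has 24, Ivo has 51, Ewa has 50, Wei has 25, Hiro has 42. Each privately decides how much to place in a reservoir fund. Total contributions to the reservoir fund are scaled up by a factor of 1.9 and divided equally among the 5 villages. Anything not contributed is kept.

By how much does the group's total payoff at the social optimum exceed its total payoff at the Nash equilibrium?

172.80 thousand dollars

The private return per contributed unit is 1.9/5 = 0.3800 < 1 for every player regardless of endowment, so the Nash equilibrium is zero contribution and the group total is Σ E_j = 24 + 51 + 50 + 25 + 42 = 192.
Each contributed unit returns 1.900 to the group, so the social optimum is full contribution by everyone: group total = 1.900 × 192 = 364.80.
Efficiency loss = (1.900 − 1) × 192 = 172.80.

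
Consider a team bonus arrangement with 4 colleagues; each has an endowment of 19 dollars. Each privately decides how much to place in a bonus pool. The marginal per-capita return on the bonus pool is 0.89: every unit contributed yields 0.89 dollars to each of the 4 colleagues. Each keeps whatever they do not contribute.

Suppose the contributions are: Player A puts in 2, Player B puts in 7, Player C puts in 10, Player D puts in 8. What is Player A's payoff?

Total contributed: 2 + 7 + 10 + 8 = 27.
Each receives 0.89 × 27 = 24.03 from the bonus pool.
Player A keeps 19 − 2 = 17, so Player A's payoff is 17 + 24.03 = 41.03.

41.03 dollars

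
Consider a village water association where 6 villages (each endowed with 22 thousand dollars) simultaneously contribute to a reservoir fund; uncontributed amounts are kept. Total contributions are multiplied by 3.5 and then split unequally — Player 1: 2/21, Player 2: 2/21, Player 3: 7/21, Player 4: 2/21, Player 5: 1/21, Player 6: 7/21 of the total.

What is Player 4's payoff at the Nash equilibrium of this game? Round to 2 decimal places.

For player j, contributing a unit is worthwhile iff 3.5 × (j's share) ≥ 1, i.e. iff j's share is at least 0.2857.
The shares above 0.2857 belong to Player 3 and Player 6, contributing 22 each; the remaining 4 contribute 0. Total contributed: 44.
Player 4 keeps 22 and receives 3.5 × 44 × 2/21 = 14.67 from the reservoir fund, for a payoff of 36.67.

36.67 thousand dollars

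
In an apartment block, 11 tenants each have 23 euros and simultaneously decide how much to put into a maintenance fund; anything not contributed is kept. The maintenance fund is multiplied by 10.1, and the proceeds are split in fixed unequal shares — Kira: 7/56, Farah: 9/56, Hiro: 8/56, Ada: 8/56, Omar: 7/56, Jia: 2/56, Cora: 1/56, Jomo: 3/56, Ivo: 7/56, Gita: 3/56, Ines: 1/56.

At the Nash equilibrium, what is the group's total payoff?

A player with share s gets back 10.1·s per unit contributed, so full contribution is dominant for anyone with s > 1/10.1 = 0.0990 and zero contribution is dominant for anyone below.
Kira, Farah, Hiro, Ada, Omar and Ivo are above the threshold, contributing 23 each; the remaining 5 contribute 0. Total contributed: 138.
The maintenance fund pays out 10.1 × 138 = 1393.80 in total (split across the unequal shares, but the aggregate is all that matters for the group sum).
The 5 free-riders keep 23 each, adding 115. Group total = 115 + 1393.80 = 1508.80.

1508.80 euros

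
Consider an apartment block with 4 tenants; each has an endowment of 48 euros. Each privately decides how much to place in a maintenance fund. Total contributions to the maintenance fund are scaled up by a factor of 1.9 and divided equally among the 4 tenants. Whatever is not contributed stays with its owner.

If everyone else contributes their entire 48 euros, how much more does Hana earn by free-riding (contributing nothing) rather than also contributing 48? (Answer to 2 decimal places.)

Switching from a contribution of 48 to 0 lets Hana keep an extra 48 euros, but lowers the maintenance fund by 48, which costs Hana their own share of that drop: 1.9/4 × 48 = 22.80.
Net gain = 48 − 22.80 = 25.20. The private return per contributed unit (0.4750) is below 1, so free-riding is indeed the best response regardless of what the others do.

25.20 euros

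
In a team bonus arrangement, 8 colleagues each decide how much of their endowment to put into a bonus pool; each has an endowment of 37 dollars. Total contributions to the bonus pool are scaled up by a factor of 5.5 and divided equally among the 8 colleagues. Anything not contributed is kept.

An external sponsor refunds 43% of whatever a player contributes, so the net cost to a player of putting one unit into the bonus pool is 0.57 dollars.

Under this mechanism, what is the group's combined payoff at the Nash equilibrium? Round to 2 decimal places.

Under the mechanism each unit contributed yields (5.5/8) / 0.57 = 1.2061 back to its contributor per unit of net cost, which exceeds 1, making full contribution the dominant choice for everyone.
So the Nash equilibrium is full contribution by all 8; the group earns 8 × (37 × 0.43 + 5.5 × 37) = 1755.28.

1755.28 dollars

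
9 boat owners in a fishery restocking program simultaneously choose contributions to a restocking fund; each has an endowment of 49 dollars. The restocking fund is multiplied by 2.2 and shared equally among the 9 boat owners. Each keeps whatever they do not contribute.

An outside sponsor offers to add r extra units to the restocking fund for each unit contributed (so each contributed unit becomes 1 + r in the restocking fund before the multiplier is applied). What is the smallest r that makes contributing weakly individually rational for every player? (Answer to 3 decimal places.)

3.091

With matching at rate r, one contributed unit becomes (1 + r) in the restocking fund and returns 2.2 × (1 + r) / 9 to the contributor.
Setting this equal to 1: 1 + r = 9/2.2 = 4.0909.
So the minimum matching rate is r = 4.0909 − 1 = 3.091.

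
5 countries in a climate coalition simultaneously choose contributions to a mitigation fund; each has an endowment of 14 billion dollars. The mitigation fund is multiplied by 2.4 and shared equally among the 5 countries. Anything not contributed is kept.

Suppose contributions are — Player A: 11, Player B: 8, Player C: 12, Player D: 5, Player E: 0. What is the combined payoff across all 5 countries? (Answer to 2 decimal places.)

Total contributed: 11 + 8 + 12 + 5 + 0 = 36; total kept: 5 × 14 − 36 = 34.
The mitigation fund pays out 2.4 × 36 = 86.40 in aggregate.
Group total = 34 + 86.40 = 120.40.

120.40 billion dollars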